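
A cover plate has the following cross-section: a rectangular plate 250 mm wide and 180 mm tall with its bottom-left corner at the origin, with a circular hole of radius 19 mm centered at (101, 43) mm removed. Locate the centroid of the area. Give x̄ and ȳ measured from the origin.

x̄ = 125.62 mm, ȳ = 91.22 mm

plate: A = 250 × 180 = 45000.00, centroid at (125.00, 90.00).
hole: A = −π·19² = -1134.11, centroid at (101.00, 43.00).
ΣA = 43865.89 mm²
ΣAx̄ = (45000.00)(125.00) + (-1134.11)(101.00) = 5510454.39 mm³
ΣAȳ = (45000.00)(90.00) + (-1134.11)(43.00) = 4001233.06 mm³
x̄ = 5510454.39 / 43865.89 = 125.62 mm
ȳ = 4001233.06 / 43865.89 = 91.22 mm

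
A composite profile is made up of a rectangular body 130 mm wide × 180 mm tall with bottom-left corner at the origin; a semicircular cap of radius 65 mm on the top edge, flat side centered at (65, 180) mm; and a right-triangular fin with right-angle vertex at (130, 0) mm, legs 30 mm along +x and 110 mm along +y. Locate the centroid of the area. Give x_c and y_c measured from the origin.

Part | A | x̄ᵢ | ȳᵢ | A·x̄ᵢ | A·ȳᵢ
rectangular body | 23400.00 | 65.00 | 90.00 | 1521000.00 | 2106000.00
semicircular top | 6636.61 | 65.00 | 207.59 | 431379.94 | 1377673.94
triangular fin | 1650.00 | 140.00 | 36.67 | 231000.00 | 60500.00
Σ | 31686.61 |  |  | 2183379.94 | 3544173.94
x_c = 2183379.94 / 31686.61 = 68.91 mm
y_c = 3544173.94 / 31686.61 = 111.85 mm

x_c = 68.91 mm, y_c = 111.85 mm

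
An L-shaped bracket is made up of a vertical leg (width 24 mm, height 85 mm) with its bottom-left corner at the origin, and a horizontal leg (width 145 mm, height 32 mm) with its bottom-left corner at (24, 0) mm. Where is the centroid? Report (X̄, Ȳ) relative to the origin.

vertical leg: A = 24 × 85 = 2040.00, centroid at (12.00, 42.50).
horizontal leg: A = 145 × 32 = 4640.00, centroid at (96.50, 16.00).
ΣA = 6680.00 mm²
ΣAX̄ = (2040.00)(12.00) + (4640.00)(96.50) = 472240.00 mm³
ΣAȲ = (2040.00)(42.50) + (4640.00)(16.00) = 160940.00 mm³
X̄ = 472240.00 / 6680.00 = 70.69 mm
Ȳ = 160940.00 / 6680.00 = 24.09 mm

X̄ = 70.69 mm, Ȳ = 24.09 mm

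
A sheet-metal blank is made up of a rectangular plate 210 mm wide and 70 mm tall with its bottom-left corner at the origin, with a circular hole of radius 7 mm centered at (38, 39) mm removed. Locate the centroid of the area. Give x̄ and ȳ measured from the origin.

plate: A = 210 × 70 = 14700.00, centroid at (105.00, 35.00).
hole: A = −π·7² = -153.94, centroid at (38.00, 39.00).
ΣA = 14546.06 mm²
ΣAx̄ = (14700.00)(105.00) + (-153.94)(38.00) = 1537650.35 mm³
ΣAȳ = (14700.00)(35.00) + (-153.94)(39.00) = 508496.42 mm³
x̄ = 1537650.35 / 14546.06 = 105.71 mm
ȳ = 508496.42 / 14546.06 = 34.96 mm

x̄ = 105.71 mm, ȳ = 34.96 mm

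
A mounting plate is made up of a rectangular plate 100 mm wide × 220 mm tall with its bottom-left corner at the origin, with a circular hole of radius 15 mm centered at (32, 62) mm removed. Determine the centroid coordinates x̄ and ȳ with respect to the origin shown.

plate: A = 100 × 220 = 22000.00, centroid at (50.00, 110.00).
hole: A = −π·15² = -706.86, centroid at (32.00, 62.00).
ΣA = 21293.14 mm²
ΣAx̄ = (22000.00)(50.00) + (-706.86)(32.00) = 1077380.53 mm³
ΣAȳ = (22000.00)(110.00) + (-706.86)(62.00) = 2376174.78 mm³
x̄ = 1077380.53 / 21293.14 = 50.60 mm
ȳ = 2376174.78 / 21293.14 = 111.59 mm

x̄ = 50.60 mm, ȳ = 111.59 mm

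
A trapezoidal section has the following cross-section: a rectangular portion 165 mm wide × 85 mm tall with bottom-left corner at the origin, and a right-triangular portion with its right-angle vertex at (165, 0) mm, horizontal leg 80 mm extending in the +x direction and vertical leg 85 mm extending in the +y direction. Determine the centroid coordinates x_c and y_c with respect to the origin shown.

x_c = 103.80 mm, y_c = 39.74 mm

rectangular portion: A = 165 × 85 = 14025.00, centroid at (82.50, 42.50).
triangular portion: A = ½·80·85 = 3400.00, centroid at (191.67, 28.33).
ΣA = 17425.00 mm²
ΣAx_c = (14025.00)(82.50) + (3400.00)(191.67) = 1808729.17 mm³
ΣAy_c = (14025.00)(42.50) + (3400.00)(28.33) = 692395.83 mm³
x_c = 1808729.17 / 17425.00 = 103.80 mm
y_c = 692395.83 / 17425.00 = 39.74 mm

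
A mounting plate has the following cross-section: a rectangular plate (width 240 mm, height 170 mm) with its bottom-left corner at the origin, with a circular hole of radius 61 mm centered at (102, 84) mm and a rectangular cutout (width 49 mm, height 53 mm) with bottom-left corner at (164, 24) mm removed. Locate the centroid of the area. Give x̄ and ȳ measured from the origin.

x̄ = 121.23 mm, ȳ = 88.82 mm

Part | A | x̄ᵢ | ȳᵢ | A·x̄ᵢ | A·ȳᵢ
plate | 40800.00 | 120.00 | 85.00 | 4896000.00 | 3468000.00
hole 1 | -11689.87 | 102.00 | 84.00 | -1192366.36 | -981948.77
hole 2 | -2597.00 | 188.50 | 50.50 | -489534.50 | -131148.50
Σ | 26513.13 |  |  | 3214099.14 | 2354902.73
x̄ = 3214099.14 / 26513.13 = 121.23 mm
ȳ = 2354902.73 / 26513.13 = 88.82 mm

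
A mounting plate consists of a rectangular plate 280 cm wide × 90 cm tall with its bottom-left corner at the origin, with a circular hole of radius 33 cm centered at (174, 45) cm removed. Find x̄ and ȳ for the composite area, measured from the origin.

x̄ = 134.66 cm, ȳ = 45.00 cm

Part | A | x̄ᵢ | ȳᵢ | A·x̄ᵢ | A·ȳᵢ
plate | 25200.00 | 140.00 | 45.00 | 3528000.00 | 1134000.00
hole | -3421.19 | 174.00 | 45.00 | -595287.83 | -153953.75
Σ | 21778.81 |  |  | 2932712.17 | 980046.25
x̄ = 2932712.17 / 21778.81 = 134.66 cm
ȳ = 980046.25 / 21778.81 = 45.00 cm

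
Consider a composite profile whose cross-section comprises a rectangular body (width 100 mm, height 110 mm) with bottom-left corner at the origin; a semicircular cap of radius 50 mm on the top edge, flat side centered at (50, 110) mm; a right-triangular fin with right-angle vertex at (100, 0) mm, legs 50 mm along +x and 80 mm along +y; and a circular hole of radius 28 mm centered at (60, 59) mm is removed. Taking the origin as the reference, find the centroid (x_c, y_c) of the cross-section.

rectangular body: A = 100 × 110 = 11000.00, centroid at (50.00, 55.00).
semicircular top: A = ½π·50² = 3926.99, centroid at (50.00, 131.22).
triangular fin: A = ½·50·80 = 2000.00, centroid at (116.67, 26.67).
hole: A = −π·28² = -2463.01, centroid at (60.00, 59.00).
ΣA = 14463.98 mm², ΣAx_c = 831902.36 mm³, ΣAy_c = 1028318.15 mm³.
x_c = 831902.36/14463.98 = 57.52 mm; y_c = 1028318.15/14463.98 = 71.10 mm.

x_c = 57.52 mm, y_c = 71.10 mm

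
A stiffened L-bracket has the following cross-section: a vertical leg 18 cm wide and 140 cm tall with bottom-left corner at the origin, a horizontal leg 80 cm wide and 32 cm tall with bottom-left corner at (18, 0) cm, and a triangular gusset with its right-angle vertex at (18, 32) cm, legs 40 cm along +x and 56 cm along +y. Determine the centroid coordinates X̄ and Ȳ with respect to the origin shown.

X̄ = 33.27 cm, Ȳ = 44.21 cm

Part | A | x̄ᵢ | ȳᵢ | A·x̄ᵢ | A·ȳᵢ
vertical leg | 2520.00 | 9.00 | 70.00 | 22680.00 | 176400.00
horizontal leg | 2560.00 | 58.00 | 16.00 | 148480.00 | 40960.00
gusset | 1120.00 | 31.33 | 50.67 | 35093.33 | 56746.67
Σ | 6200.00 |  |  | 206253.33 | 274106.67
X̄ = 206253.33 / 6200.00 = 33.27 cm
Ȳ = 274106.67 / 6200.00 = 44.21 cm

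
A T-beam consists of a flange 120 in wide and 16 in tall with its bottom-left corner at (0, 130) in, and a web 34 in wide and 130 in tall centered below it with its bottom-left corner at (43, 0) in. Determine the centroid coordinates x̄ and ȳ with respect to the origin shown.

x̄ = 60.00 in, ȳ = 87.11 in

web: A = 34 × 130 = 4420.00, centroid at (60.00, 65.00).
flange: A = 120 × 16 = 1920.00, centroid at (60.00, 138.00).
ΣA = 6340.00 in², ΣAx̄ = 380400.00 in³, ΣAȳ = 552260.00 in³.
x̄ = 380400.00/6340.00 = 60.00 in; ȳ = 552260.00/6340.00 = 87.11 in.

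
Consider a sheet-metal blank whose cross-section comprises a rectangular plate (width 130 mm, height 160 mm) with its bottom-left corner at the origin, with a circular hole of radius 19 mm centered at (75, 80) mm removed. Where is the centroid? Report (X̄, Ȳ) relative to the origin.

plate: A = 130 × 160 = 20800.00, centroid at (65.00, 80.00).
hole: A = −π·19² = -1134.11, centroid at (75.00, 80.00).
ΣA = 19665.89 mm²
ΣAX̄ = (20800.00)(65.00) + (-1134.11)(75.00) = 1266941.38 mm³
ΣAȲ = (20800.00)(80.00) + (-1134.11)(80.00) = 1573270.80 mm³
X̄ = 1266941.38 / 19665.89 = 64.42 mm
Ȳ = 1573270.80 / 19665.89 = 80.00 mm

X̄ = 64.42 mm, Ȳ = 80.00 mm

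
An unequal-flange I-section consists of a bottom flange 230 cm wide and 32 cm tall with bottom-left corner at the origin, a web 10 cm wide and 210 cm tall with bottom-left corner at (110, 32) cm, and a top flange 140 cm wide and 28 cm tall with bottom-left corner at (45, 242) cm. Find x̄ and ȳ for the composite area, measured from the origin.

x̄ = 115.00 cm, ȳ = 105.30 cm

bottom flange: A = 230 × 32 = 7360.00, centroid at (115.00, 16.00).
web: A = 10 × 210 = 2100.00, centroid at (115.00, 137.00).
top flange: A = 140 × 28 = 3920.00, centroid at (115.00, 256.00).
ΣA = 13380.00 cm², ΣAx̄ = 1538700.00 cm³, ΣAȳ = 1408980.00 cm³.
x̄ = 1538700.00/13380.00 = 115.00 cm; ȳ = 1408980.00/13380.00 = 105.30 cm.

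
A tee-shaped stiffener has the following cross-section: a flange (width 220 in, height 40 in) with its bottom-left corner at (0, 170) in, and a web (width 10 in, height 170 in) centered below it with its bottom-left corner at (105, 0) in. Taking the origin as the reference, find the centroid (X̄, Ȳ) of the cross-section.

web: A = 10 × 170 = 1700.00, centroid at (110.00, 85.00).
flange: A = 220 × 40 = 8800.00, centroid at (110.00, 190.00).
ΣA = 10500.00 in²
ΣAX̄ = (1700.00)(110.00) + (8800.00)(110.00) = 1155000.00 in³
ΣAȲ = (1700.00)(85.00) + (8800.00)(190.00) = 1816500.00 in³
X̄ = 1155000.00 / 10500.00 = 110.00 in
Ȳ = 1816500.00 / 10500.00 = 173.00 in

X̄ = 110.00 in, Ȳ = 173.00 in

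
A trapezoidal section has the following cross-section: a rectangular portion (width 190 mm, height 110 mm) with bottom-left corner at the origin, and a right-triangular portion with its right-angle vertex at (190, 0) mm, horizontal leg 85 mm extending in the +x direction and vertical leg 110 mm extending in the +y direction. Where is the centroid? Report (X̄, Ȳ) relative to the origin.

X̄ = 117.54 mm, Ȳ = 51.65 mm

rectangular portion: A = 190 × 110 = 20900.00, centroid at (95.00, 55.00).
triangular portion: A = ½·85·110 = 4675.00, centroid at (218.33, 36.67).
ΣA = 25575.00 mm², ΣAX̄ = 3006208.33 mm³, ΣAȲ = 1320916.67 mm³.
X̄ = 3006208.33/25575.00 = 117.54 mm; Ȳ = 1320916.67/25575.00 = 51.65 mm.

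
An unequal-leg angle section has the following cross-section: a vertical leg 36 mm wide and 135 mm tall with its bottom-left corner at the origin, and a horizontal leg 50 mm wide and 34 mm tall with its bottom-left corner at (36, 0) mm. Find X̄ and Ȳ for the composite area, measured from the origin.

X̄ = 29.14 mm, Ȳ = 54.41 mm

Part | A | x̄ᵢ | ȳᵢ | A·x̄ᵢ | A·ȳᵢ
vertical leg | 4860.00 | 18.00 | 67.50 | 87480.00 | 328050.00
horizontal leg | 1700.00 | 61.00 | 17.00 | 103700.00 | 28900.00
Σ | 6560.00 |  |  | 191180.00 | 356950.00
X̄ = 191180.00 / 6560.00 = 29.14 mm
Ȳ = 356950.00 / 6560.00 = 54.41 mm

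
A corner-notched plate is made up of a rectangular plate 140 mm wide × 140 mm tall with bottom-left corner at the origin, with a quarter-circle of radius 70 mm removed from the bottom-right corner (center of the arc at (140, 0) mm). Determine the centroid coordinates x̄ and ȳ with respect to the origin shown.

x̄ = 60.16 mm, ȳ = 79.84 mm

Part | A | x̄ᵢ | ȳᵢ | A·x̄ᵢ | A·ȳᵢ
plate | 19600.00 | 70.00 | 70.00 | 1372000.00 | 1372000.00
removed quarter-circle | -3848.45 | 110.29 | 29.71 | -424449.81 | -114333.33
Σ | 15751.55 |  |  | 947550.19 | 1257666.67
x̄ = 947550.19 / 15751.55 = 60.16 mm
ȳ = 1257666.67 / 15751.55 = 79.84 mm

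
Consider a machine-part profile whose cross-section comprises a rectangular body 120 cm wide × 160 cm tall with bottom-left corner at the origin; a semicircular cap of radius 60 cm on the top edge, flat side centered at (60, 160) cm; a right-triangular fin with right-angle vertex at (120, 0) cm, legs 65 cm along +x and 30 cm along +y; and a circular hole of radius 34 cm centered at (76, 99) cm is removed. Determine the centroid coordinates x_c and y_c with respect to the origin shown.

x_c = 60.97 cm, y_c = 100.68 cm

rectangular body: A = 120 × 160 = 19200.00, centroid at (60.00, 80.00).
semicircular top: A = ½π·60² = 5654.87, centroid at (60.00, 185.46).
triangular fin: A = ½·65·30 = 975.00, centroid at (141.67, 10.00).
hole: A = −π·34² = -3631.68, centroid at (76.00, 99.00).
ΣA = 22198.19 cm², ΣAx_c = 1353409.24 cm³, ΣAy_c = 2234992.25 cm³.
x_c = 1353409.24/22198.19 = 60.97 cm; y_c = 2234992.25/22198.19 = 100.68 cm.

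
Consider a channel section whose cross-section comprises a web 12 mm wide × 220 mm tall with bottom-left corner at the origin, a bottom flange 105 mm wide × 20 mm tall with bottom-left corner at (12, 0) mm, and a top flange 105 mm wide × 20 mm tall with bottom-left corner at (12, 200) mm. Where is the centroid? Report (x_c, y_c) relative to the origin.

x_c = 41.92 mm, y_c = 110.00 mm

web: A = 12 × 220 = 2640.00, centroid at (6.00, 110.00).
bottom flange: A = 105 × 20 = 2100.00, centroid at (64.50, 10.00).
top flange: A = 105 × 20 = 2100.00, centroid at (64.50, 210.00).
ΣA = 6840.00 mm², ΣAx_c = 286740.00 mm³, ΣAy_c = 752400.00 mm³.
x_c = 286740.00/6840.00 = 41.92 mm; y_c = 752400.00/6840.00 = 110.00 mm.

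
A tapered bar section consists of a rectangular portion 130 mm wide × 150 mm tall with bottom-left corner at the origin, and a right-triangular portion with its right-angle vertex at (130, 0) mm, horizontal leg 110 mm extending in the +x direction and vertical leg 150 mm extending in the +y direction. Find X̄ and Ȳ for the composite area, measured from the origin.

X̄ = 95.23 mm, Ȳ = 67.57 mm

Part | A | x̄ᵢ | ȳᵢ | A·x̄ᵢ | A·ȳᵢ
rectangular portion | 19500.00 | 65.00 | 75.00 | 1267500.00 | 1462500.00
triangular portion | 8250.00 | 166.67 | 50.00 | 1375000.00 | 412500.00
Σ | 27750.00 |  |  | 2642500.00 | 1875000.00
X̄ = 2642500.00 / 27750.00 = 95.23 mm
Ȳ = 1875000.00 / 27750.00 = 67.57 mm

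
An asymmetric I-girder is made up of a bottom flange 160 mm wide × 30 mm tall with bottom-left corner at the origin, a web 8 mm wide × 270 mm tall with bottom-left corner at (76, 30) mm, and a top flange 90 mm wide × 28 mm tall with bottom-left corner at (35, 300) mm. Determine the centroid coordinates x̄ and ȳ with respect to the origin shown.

x̄ = 80.00 mm, ȳ = 128.66 mm

bottom flange: A = 160 × 30 = 4800.00, centroid at (80.00, 15.00).
web: A = 8 × 270 = 2160.00, centroid at (80.00, 165.00).
top flange: A = 90 × 28 = 2520.00, centroid at (80.00, 314.00).
ΣA = 9480.00 mm²
ΣAx̄ = (4800.00)(80.00) + (2160.00)(80.00) + (2520.00)(80.00) = 758400.00 mm³
ΣAȳ = (4800.00)(15.00) + (2160.00)(165.00) + (2520.00)(314.00) = 1219680.00 mm³
x̄ = 758400.00 / 9480.00 = 80.00 mm
ȳ = 1219680.00 / 9480.00 = 128.66 mm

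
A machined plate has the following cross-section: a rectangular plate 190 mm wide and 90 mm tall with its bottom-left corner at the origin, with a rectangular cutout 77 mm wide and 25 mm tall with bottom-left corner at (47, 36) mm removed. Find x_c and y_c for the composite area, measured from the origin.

plate: A = 190 × 90 = 17100.00, centroid at (95.00, 45.00).
hole: A = −(77 × 25) = -1925.00, centroid at (85.50, 48.50).
ΣA = 15175.00 mm², ΣAx_c = 1459912.50 mm³, ΣAy_c = 676137.50 mm³.
x_c = 1459912.50/15175.00 = 96.21 mm; y_c = 676137.50/15175.00 = 44.56 mm.

x_c = 96.21 mm, y_c = 44.56 mm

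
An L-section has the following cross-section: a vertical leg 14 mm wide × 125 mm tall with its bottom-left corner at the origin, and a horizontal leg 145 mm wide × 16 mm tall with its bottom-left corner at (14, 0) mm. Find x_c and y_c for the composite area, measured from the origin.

vertical leg: A = 14 × 125 = 1750.00, centroid at (7.00, 62.50).
horizontal leg: A = 145 × 16 = 2320.00, centroid at (86.50, 8.00).
ΣA = 4070.00 mm²
ΣAx_c = (1750.00)(7.00) + (2320.00)(86.50) = 212930.00 mm³
ΣAy_c = (1750.00)(62.50) + (2320.00)(8.00) = 127935.00 mm³
x_c = 212930.00 / 4070.00 = 52.32 mm
y_c = 127935.00 / 4070.00 = 31.43 mm

x_c = 52.32 mm, y_c = 31.43 mm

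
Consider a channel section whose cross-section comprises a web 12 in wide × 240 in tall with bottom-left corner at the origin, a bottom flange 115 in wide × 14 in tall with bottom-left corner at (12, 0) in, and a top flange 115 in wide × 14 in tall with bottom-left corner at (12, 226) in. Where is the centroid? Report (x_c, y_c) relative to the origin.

x_c = 39.52 in, y_c = 120.00 in

Part | A | x̄ᵢ | ȳᵢ | A·x̄ᵢ | A·ȳᵢ
web | 2880.00 | 6.00 | 120.00 | 17280.00 | 345600.00
bottom flange | 1610.00 | 69.50 | 7.00 | 111895.00 | 11270.00
top flange | 1610.00 | 69.50 | 233.00 | 111895.00 | 375130.00
Σ | 6100.00 |  |  | 241070.00 | 732000.00
x_c = 241070.00 / 6100.00 = 39.52 in
y_c = 732000.00 / 6100.00 = 120.00 in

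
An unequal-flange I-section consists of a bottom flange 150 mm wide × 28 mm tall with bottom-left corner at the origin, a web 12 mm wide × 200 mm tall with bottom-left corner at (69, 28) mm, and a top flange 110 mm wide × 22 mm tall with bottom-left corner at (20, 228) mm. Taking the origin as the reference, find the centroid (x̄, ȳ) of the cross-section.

bottom flange: A = 150 × 28 = 4200.00, centroid at (75.00, 14.00).
web: A = 12 × 200 = 2400.00, centroid at (75.00, 128.00).
top flange: A = 110 × 22 = 2420.00, centroid at (75.00, 239.00).
ΣA = 9020.00 mm², ΣAx̄ = 676500.00 mm³, ΣAȳ = 944380.00 mm³.
x̄ = 676500.00/9020.00 = 75.00 mm; ȳ = 944380.00/9020.00 = 104.70 mm.

x̄ = 75.00 mm, ȳ = 104.70 mm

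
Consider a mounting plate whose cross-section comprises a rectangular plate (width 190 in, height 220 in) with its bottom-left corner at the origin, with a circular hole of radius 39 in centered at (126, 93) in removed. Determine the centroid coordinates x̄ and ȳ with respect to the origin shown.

plate: A = 190 × 220 = 41800.00, centroid at (95.00, 110.00).
hole: A = −π·39² = -4778.36, centroid at (126.00, 93.00).
ΣA = 37021.64 in²
ΣAx̄ = (41800.00)(95.00) + (-4778.36)(126.00) = 3368926.33 in³
ΣAȳ = (41800.00)(110.00) + (-4778.36)(93.00) = 4153612.29 in³
x̄ = 3368926.33 / 37021.64 = 91.00 in
ȳ = 4153612.29 / 37021.64 = 112.19 in

x̄ = 91.00 in, ȳ = 112.19 in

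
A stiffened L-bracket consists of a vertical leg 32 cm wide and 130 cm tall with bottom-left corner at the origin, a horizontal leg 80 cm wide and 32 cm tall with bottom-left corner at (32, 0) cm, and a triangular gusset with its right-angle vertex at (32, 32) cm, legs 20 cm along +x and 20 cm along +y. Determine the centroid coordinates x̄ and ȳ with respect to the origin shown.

vertical leg: A = 32 × 130 = 4160.00, centroid at (16.00, 65.00).
horizontal leg: A = 80 × 32 = 2560.00, centroid at (72.00, 16.00).
gusset: A = ½·20·20 = 200.00, centroid at (38.67, 38.67).
ΣA = 6920.00 cm², ΣAx̄ = 258613.33 cm³, ΣAȳ = 319093.33 cm³.
x̄ = 258613.33/6920.00 = 37.37 cm; ȳ = 319093.33/6920.00 = 46.11 cm.

x̄ = 37.37 cm, ȳ = 46.11 cm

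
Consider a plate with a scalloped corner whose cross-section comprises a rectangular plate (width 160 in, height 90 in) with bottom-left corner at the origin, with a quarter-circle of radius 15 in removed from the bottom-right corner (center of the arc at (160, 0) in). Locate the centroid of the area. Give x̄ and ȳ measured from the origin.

Part | A | x̄ᵢ | ȳᵢ | A·x̄ᵢ | A·ȳᵢ
plate | 14400.00 | 80.00 | 45.00 | 1152000.00 | 648000.00
removed quarter-circle | -176.71 | 153.63 | 6.37 | -27149.33 | -1125.00
Σ | 14223.29 |  |  | 1124850.67 | 646875.00
x̄ = 1124850.67 / 14223.29 = 79.09 in
ȳ = 646875.00 / 14223.29 = 45.48 in

x̄ = 79.09 in, ȳ = 45.48 in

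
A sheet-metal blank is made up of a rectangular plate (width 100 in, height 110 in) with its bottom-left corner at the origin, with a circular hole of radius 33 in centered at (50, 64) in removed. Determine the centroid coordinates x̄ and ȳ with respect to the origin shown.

x̄ = 50.00 in, ȳ = 50.94 in

Part | A | x̄ᵢ | ȳᵢ | A·x̄ᵢ | A·ȳᵢ
plate | 11000.00 | 50.00 | 55.00 | 550000.00 | 605000.00
hole | -3421.19 | 50.00 | 64.00 | -171059.72 | -218956.44
Σ | 7578.81 |  |  | 378940.28 | 386043.56
x̄ = 378940.28 / 7578.81 = 50.00 in
ȳ = 386043.56 / 7578.81 = 50.94 in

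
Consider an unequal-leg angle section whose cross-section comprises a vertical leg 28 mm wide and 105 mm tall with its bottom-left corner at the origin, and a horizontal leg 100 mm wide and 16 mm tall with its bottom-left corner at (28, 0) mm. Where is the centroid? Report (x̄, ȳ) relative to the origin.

Part | A | x̄ᵢ | ȳᵢ | A·x̄ᵢ | A·ȳᵢ
vertical leg | 2940.00 | 14.00 | 52.50 | 41160.00 | 154350.00
horizontal leg | 1600.00 | 78.00 | 8.00 | 124800.00 | 12800.00
Σ | 4540.00 |  |  | 165960.00 | 167150.00
x̄ = 165960.00 / 4540.00 = 36.56 mm
ȳ = 167150.00 / 4540.00 = 36.82 mm

x̄ = 36.56 mm, ȳ = 36.82 mm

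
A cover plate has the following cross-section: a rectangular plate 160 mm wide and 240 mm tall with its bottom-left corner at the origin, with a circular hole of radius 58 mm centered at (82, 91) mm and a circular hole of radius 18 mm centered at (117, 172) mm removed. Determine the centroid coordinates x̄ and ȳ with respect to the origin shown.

Part | A | x̄ᵢ | ȳᵢ | A·x̄ᵢ | A·ȳᵢ
plate | 38400.00 | 80.00 | 120.00 | 3072000.00 | 4608000.00
hole 1 | -10568.32 | 82.00 | 91.00 | -866602.05 | -961716.91
hole 2 | -1017.88 | 117.00 | 172.00 | -119091.49 | -175074.68
Σ | 26813.81 |  |  | 2086306.46 | 3471208.42
x̄ = 2086306.46 / 26813.81 = 77.81 mm
ȳ = 3471208.42 / 26813.81 = 129.46 mm

x̄ = 77.81 mm, ȳ = 129.46 mm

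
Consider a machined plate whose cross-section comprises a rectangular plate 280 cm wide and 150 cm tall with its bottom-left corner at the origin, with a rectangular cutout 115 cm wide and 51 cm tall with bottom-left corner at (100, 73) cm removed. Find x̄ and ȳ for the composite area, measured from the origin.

plate: A = 280 × 150 = 42000.00, centroid at (140.00, 75.00).
hole: A = −(115 × 51) = -5865.00, centroid at (157.50, 98.50).
ΣA = 36135.00 cm²
ΣAx̄ = (42000.00)(140.00) + (-5865.00)(157.50) = 4956262.50 cm³
ΣAȳ = (42000.00)(75.00) + (-5865.00)(98.50) = 2572297.50 cm³
x̄ = 4956262.50 / 36135.00 = 137.16 cm
ȳ = 2572297.50 / 36135.00 = 71.19 cm

x̄ = 137.16 cm, ȳ = 71.19 cm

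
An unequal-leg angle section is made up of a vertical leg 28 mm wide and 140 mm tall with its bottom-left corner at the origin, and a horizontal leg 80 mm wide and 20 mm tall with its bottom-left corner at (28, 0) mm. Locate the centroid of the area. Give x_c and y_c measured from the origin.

Part | A | x̄ᵢ | ȳᵢ | A·x̄ᵢ | A·ȳᵢ
vertical leg | 3920.00 | 14.00 | 70.00 | 54880.00 | 274400.00
horizontal leg | 1600.00 | 68.00 | 10.00 | 108800.00 | 16000.00
Σ | 5520.00 |  |  | 163680.00 | 290400.00
x_c = 163680.00 / 5520.00 = 29.65 mm
y_c = 290400.00 / 5520.00 = 52.61 mm

x_c = 29.65 mm, y_c = 52.61 mm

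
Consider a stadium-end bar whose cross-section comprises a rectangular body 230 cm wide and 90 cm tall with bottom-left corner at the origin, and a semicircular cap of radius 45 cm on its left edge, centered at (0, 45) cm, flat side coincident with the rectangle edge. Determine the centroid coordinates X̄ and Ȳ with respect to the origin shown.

rectangular body: A = 230 × 90 = 20700.00, centroid at (115.00, 45.00).
semicircular end: A = ½π·45² = 3180.86, centroid at (-19.10, 45.00).
ΣA = 23880.86 cm²
ΣAX̄ = (20700.00)(115.00) + (3180.86)(-19.10) = 2319750.00 cm³
ΣAȲ = (20700.00)(45.00) + (3180.86)(45.00) = 1074638.82 cm³
X̄ = 2319750.00 / 23880.86 = 97.14 cm
Ȳ = 1074638.82 / 23880.86 = 45.00 cm

X̄ = 97.14 cm, Ȳ = 45.00 cm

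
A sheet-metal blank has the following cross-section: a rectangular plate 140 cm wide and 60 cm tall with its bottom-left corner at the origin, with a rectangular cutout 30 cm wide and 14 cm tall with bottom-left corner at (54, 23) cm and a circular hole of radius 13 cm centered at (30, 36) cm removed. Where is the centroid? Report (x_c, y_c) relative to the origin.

x_c = 72.91 cm, y_c = 29.57 cm

plate: A = 140 × 60 = 8400.00, centroid at (70.00, 30.00).
hole 1: A = −(30 × 14) = -420.00, centroid at (69.00, 30.00).
hole 2: A = −π·13² = -530.93, centroid at (30.00, 36.00).
ΣA = 7449.07 cm²
ΣAx_c = (8400.00)(70.00) + (-420.00)(69.00) + (-530.93)(30.00) = 543092.13 cm³
ΣAy_c = (8400.00)(30.00) + (-420.00)(30.00) + (-530.93)(36.00) = 220286.55 cm³
x_c = 543092.13 / 7449.07 = 72.91 cm
y_c = 220286.55 / 7449.07 = 29.57 cm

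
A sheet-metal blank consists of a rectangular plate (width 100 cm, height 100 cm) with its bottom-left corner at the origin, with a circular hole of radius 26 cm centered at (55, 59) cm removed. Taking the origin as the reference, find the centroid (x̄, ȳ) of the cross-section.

x̄ = 48.65 cm, ȳ = 47.57 cm

plate: A = 100 × 100 = 10000.00, centroid at (50.00, 50.00).
hole: A = −π·26² = -2123.72, centroid at (55.00, 59.00).
ΣA = 7876.28 cm², ΣAx̄ = 383195.59 cm³, ΣAȳ = 374700.72 cm³.
x̄ = 383195.59/7876.28 = 48.65 cm; ȳ = 374700.72/7876.28 = 47.57 cm.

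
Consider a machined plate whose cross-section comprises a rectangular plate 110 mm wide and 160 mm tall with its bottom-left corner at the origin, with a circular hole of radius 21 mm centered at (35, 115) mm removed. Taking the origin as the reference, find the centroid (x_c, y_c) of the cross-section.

plate: A = 110 × 160 = 17600.00, centroid at (55.00, 80.00).
hole: A = −π·21² = -1385.44, centroid at (35.00, 115.00).
ΣA = 16214.56 mm²
ΣAx_c = (17600.00)(55.00) + (-1385.44)(35.00) = 919509.52 mm³
ΣAy_c = (17600.00)(80.00) + (-1385.44)(115.00) = 1248674.13 mm³
x_c = 919509.52 / 16214.56 = 56.71 mm
y_c = 1248674.13 / 16214.56 = 77.01 mm

x_c = 56.71 mm, y_c = 77.01 mm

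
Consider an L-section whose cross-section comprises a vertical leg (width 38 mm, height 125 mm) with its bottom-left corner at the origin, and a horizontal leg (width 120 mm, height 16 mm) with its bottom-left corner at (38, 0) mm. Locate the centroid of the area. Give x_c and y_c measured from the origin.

vertical leg: A = 38 × 125 = 4750.00, centroid at (19.00, 62.50).
horizontal leg: A = 120 × 16 = 1920.00, centroid at (98.00, 8.00).
ΣA = 6670.00 mm²
ΣAx_c = (4750.00)(19.00) + (1920.00)(98.00) = 278410.00 mm³
ΣAy_c = (4750.00)(62.50) + (1920.00)(8.00) = 312235.00 mm³
x_c = 278410.00 / 6670.00 = 41.74 mm
y_c = 312235.00 / 6670.00 = 46.81 mm

x_c = 41.74 mm, y_c = 46.81 mm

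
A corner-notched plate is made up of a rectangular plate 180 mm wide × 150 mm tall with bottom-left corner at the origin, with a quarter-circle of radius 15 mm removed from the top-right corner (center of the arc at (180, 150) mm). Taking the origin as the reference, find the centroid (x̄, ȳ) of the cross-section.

x̄ = 89.45 mm, ȳ = 74.55 mm

Part | A | x̄ᵢ | ȳᵢ | A·x̄ᵢ | A·ȳᵢ
plate | 27000.00 | 90.00 | 75.00 | 2430000.00 | 2025000.00
removed quarter-circle | -176.71 | 173.63 | 143.63 | -30683.63 | -25382.19
Σ | 26823.29 |  |  | 2399316.37 | 1999617.81
x̄ = 2399316.37 / 26823.29 = 89.45 mm
ȳ = 1999617.81 / 26823.29 = 74.55 mm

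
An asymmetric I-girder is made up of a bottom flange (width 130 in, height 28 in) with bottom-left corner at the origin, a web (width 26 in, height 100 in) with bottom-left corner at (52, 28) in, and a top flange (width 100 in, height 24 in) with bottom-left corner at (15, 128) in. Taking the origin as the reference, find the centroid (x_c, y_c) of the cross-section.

Part | A | x̄ᵢ | ȳᵢ | A·x̄ᵢ | A·ȳᵢ
bottom flange | 3640.00 | 65.00 | 14.00 | 236600.00 | 50960.00
web | 2600.00 | 65.00 | 78.00 | 169000.00 | 202800.00
top flange | 2400.00 | 65.00 | 140.00 | 156000.00 | 336000.00
Σ | 8640.00 |  |  | 561600.00 | 589760.00
x_c = 561600.00 / 8640.00 = 65.00 in
y_c = 589760.00 / 8640.00 = 68.26 in

x_c = 65.00 in, y_c = 68.26 in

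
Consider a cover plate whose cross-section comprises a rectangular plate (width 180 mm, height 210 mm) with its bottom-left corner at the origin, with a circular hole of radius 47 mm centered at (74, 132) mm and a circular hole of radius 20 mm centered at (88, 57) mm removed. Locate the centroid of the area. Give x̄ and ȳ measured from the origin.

plate: A = 180 × 210 = 37800.00, centroid at (90.00, 105.00).
hole 1: A = −π·47² = -6939.78, centroid at (74.00, 132.00).
hole 2: A = −π·20² = -1256.64, centroid at (88.00, 57.00).
ΣA = 29603.58 mm², ΣAx̄ = 2777872.35 mm³, ΣAȳ = 2981320.97 mm³.
x̄ = 2777872.35/29603.58 = 93.84 mm; ȳ = 2981320.97/29603.58 = 100.71 mm.

x̄ = 93.84 mm, ȳ = 100.71 mm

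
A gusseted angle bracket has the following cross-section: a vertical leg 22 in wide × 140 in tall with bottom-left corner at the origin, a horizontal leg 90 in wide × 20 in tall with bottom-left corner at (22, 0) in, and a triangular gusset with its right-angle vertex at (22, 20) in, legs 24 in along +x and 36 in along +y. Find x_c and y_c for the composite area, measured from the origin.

x_c = 31.52 in, y_c = 46.58 in

Part | A | x̄ᵢ | ȳᵢ | A·x̄ᵢ | A·ȳᵢ
vertical leg | 3080.00 | 11.00 | 70.00 | 33880.00 | 215600.00
horizontal leg | 1800.00 | 67.00 | 10.00 | 120600.00 | 18000.00
gusset | 432.00 | 30.00 | 32.00 | 12960.00 | 13824.00
Σ | 5312.00 |  |  | 167440.00 | 247424.00
x_c = 167440.00 / 5312.00 = 31.52 in
y_c = 247424.00 / 5312.00 = 46.58 in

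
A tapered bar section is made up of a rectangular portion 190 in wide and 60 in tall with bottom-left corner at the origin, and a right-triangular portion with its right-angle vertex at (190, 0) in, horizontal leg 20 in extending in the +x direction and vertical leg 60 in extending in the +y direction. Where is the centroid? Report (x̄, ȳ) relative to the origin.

Part | A | x̄ᵢ | ȳᵢ | A·x̄ᵢ | A·ȳᵢ
rectangular portion | 11400.00 | 95.00 | 30.00 | 1083000.00 | 342000.00
triangular portion | 600.00 | 196.67 | 20.00 | 118000.00 | 12000.00
Σ | 12000.00 |  |  | 1201000.00 | 354000.00
x̄ = 1201000.00 / 12000.00 = 100.08 in
ȳ = 354000.00 / 12000.00 = 29.50 in

x̄ = 100.08 in, ȳ = 29.50 in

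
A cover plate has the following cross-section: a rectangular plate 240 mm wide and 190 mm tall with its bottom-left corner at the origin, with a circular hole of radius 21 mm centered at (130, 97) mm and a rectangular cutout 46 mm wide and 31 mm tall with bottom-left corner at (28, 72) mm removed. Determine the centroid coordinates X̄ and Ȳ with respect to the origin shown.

X̄ = 121.98 mm, Ȳ = 95.19 mm

plate: A = 240 × 190 = 45600.00, centroid at (120.00, 95.00).
hole 1: A = −π·21² = -1385.44, centroid at (130.00, 97.00).
hole 2: A = −(46 × 31) = -1426.00, centroid at (51.00, 87.50).
ΣA = 42788.56 mm², ΣAX̄ = 5219166.49 mm³, ΣAȲ = 4072837.09 mm³.
X̄ = 5219166.49/42788.56 = 121.98 mm; Ȳ = 4072837.09/42788.56 = 95.19 mm.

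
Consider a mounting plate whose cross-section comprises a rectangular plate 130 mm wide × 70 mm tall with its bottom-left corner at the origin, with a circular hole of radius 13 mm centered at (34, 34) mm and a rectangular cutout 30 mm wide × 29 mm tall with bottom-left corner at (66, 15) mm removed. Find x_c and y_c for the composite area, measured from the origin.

plate: A = 130 × 70 = 9100.00, centroid at (65.00, 35.00).
hole 1: A = −π·13² = -530.93, centroid at (34.00, 34.00).
hole 2: A = −(30 × 29) = -870.00, centroid at (81.00, 29.50).
ΣA = 7699.07 mm², ΣAx_c = 502978.41 mm³, ΣAy_c = 274783.41 mm³.
x_c = 502978.41/7699.07 = 65.33 mm; y_c = 274783.41/7699.07 = 35.69 mm.

x_c = 65.33 mm, y_c = 35.69 mm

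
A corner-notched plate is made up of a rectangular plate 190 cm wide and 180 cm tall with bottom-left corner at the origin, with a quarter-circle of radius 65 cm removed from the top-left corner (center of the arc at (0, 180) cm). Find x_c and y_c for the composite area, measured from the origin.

plate: A = 190 × 180 = 34200.00, centroid at (95.00, 90.00).
removed quarter-circle: A = −¼π·65² = -3318.31, centroid at (27.59, 152.41).
ΣA = 30881.69 cm²
ΣAx_c = (34200.00)(95.00) + (-3318.31)(27.59) = 3157458.33 cm³
ΣAy_c = (34200.00)(90.00) + (-3318.31)(152.41) = 2572246.36 cm³
x_c = 3157458.33 / 30881.69 = 102.24 cm
y_c = 2572246.36 / 30881.69 = 83.29 cm

x_c = 102.24 cm, y_c = 83.29 cm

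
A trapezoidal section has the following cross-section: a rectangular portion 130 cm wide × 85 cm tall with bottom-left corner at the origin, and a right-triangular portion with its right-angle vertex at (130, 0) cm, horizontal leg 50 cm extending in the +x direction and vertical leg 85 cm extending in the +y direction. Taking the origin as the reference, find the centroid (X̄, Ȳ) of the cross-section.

Part | A | x̄ᵢ | ȳᵢ | A·x̄ᵢ | A·ȳᵢ
rectangular portion | 11050.00 | 65.00 | 42.50 | 718250.00 | 469625.00
triangular portion | 2125.00 | 146.67 | 28.33 | 311666.67 | 60208.33
Σ | 13175.00 |  |  | 1029916.67 | 529833.33
X̄ = 1029916.67 / 13175.00 = 78.17 cm
Ȳ = 529833.33 / 13175.00 = 40.22 cm

X̄ = 78.17 cm, Ȳ = 40.22 cm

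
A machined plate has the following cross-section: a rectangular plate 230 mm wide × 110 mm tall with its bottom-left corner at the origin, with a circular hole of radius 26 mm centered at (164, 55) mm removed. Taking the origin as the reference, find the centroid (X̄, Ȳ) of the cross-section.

Part | A | x̄ᵢ | ȳᵢ | A·x̄ᵢ | A·ȳᵢ
plate | 25300.00 | 115.00 | 55.00 | 2909500.00 | 1391500.00
hole | -2123.72 | 164.00 | 55.00 | -348289.53 | -116804.41
Σ | 23176.28 |  |  | 2561210.47 | 1274695.59
X̄ = 2561210.47 / 23176.28 = 110.51 mm
Ȳ = 1274695.59 / 23176.28 = 55.00 mm

X̄ = 110.51 mm, Ȳ = 55.00 mm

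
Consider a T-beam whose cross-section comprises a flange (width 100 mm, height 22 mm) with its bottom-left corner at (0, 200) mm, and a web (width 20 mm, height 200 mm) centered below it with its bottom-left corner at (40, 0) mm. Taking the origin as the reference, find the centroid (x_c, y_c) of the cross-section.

Part | A | x̄ᵢ | ȳᵢ | A·x̄ᵢ | A·ȳᵢ
web | 4000.00 | 50.00 | 100.00 | 200000.00 | 400000.00
flange | 2200.00 | 50.00 | 211.00 | 110000.00 | 464200.00
Σ | 6200.00 |  |  | 310000.00 | 864200.00
x_c = 310000.00 / 6200.00 = 50.00 mm
y_c = 864200.00 / 6200.00 = 139.39 mm

x_c = 50.00 mm, y_c = 139.39 mm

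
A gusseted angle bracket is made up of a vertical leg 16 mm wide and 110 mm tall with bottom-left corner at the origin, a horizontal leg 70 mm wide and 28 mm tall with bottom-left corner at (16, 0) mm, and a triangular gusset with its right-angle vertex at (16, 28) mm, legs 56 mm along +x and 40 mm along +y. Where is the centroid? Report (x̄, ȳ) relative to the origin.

Part | A | x̄ᵢ | ȳᵢ | A·x̄ᵢ | A·ȳᵢ
vertical leg | 1760.00 | 8.00 | 55.00 | 14080.00 | 96800.00
horizontal leg | 1960.00 | 51.00 | 14.00 | 99960.00 | 27440.00
gusset | 1120.00 | 34.67 | 41.33 | 38826.67 | 46293.33
Σ | 4840.00 |  |  | 152866.67 | 170533.33
x̄ = 152866.67 / 4840.00 = 31.58 mm
ȳ = 170533.33 / 4840.00 = 35.23 mm

x̄ = 31.58 mm, ȳ = 35.23 mm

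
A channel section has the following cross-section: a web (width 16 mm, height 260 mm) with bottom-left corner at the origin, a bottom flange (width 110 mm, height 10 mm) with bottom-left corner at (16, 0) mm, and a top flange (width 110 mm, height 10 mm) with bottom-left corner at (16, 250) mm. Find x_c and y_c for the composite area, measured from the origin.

web: A = 16 × 260 = 4160.00, centroid at (8.00, 130.00).
bottom flange: A = 110 × 10 = 1100.00, centroid at (71.00, 5.00).
top flange: A = 110 × 10 = 1100.00, centroid at (71.00, 255.00).
ΣA = 6360.00 mm²
ΣAx_c = (4160.00)(8.00) + (1100.00)(71.00) + (1100.00)(71.00) = 189480.00 mm³
ΣAy_c = (4160.00)(130.00) + (1100.00)(5.00) + (1100.00)(255.00) = 826800.00 mm³
x_c = 189480.00 / 6360.00 = 29.79 mm
y_c = 826800.00 / 6360.00 = 130.00 mm

x_c = 29.79 mm, y_c = 130.00 mm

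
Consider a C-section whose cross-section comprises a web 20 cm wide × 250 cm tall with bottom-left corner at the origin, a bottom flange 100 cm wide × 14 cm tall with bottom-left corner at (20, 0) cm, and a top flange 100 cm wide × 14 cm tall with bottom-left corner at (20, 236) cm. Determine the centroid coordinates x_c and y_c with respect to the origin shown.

x_c = 31.54 cm, y_c = 125.00 cm

web: A = 20 × 250 = 5000.00, centroid at (10.00, 125.00).
bottom flange: A = 100 × 14 = 1400.00, centroid at (70.00, 7.00).
top flange: A = 100 × 14 = 1400.00, centroid at (70.00, 243.00).
ΣA = 7800.00 cm², ΣAx_c = 246000.00 cm³, ΣAy_c = 975000.00 cm³.
x_c = 246000.00/7800.00 = 31.54 cm; y_c = 975000.00/7800.00 = 125.00 cm.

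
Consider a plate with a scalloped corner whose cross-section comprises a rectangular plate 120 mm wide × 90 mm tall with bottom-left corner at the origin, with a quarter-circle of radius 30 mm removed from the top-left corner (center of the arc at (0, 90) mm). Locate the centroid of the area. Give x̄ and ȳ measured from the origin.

x̄ = 63.31 mm, ȳ = 42.74 mm

plate: A = 120 × 90 = 10800.00, centroid at (60.00, 45.00).
removed quarter-circle: A = −¼π·30² = -706.86, centroid at (12.73, 77.27).
ΣA = 10093.14 mm², ΣAx̄ = 639000.00 mm³, ΣAȳ = 431382.75 mm³.
x̄ = 639000.00/10093.14 = 63.31 mm; ȳ = 431382.75/10093.14 = 42.74 mm.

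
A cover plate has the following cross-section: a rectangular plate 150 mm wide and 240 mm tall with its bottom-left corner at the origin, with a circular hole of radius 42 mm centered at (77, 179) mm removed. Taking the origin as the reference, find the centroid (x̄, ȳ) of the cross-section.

x̄ = 74.64 mm, ȳ = 109.27 mm

plate: A = 150 × 240 = 36000.00, centroid at (75.00, 120.00).
hole: A = −π·42² = -5541.77, centroid at (77.00, 179.00).
ΣA = 30458.23 mm², ΣAx̄ = 2273283.75 mm³, ΣAȳ = 3328023.27 mm³.
x̄ = 2273283.75/30458.23 = 74.64 mm; ȳ = 3328023.27/30458.23 = 109.27 mm.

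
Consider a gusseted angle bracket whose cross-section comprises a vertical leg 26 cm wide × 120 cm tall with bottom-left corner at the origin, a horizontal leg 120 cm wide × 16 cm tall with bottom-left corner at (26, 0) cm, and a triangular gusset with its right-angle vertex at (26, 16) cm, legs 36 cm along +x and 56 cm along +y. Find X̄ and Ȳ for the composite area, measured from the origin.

X̄ = 40.34 cm, Ȳ = 39.27 cm

Part | A | x̄ᵢ | ȳᵢ | A·x̄ᵢ | A·ȳᵢ
vertical leg | 3120.00 | 13.00 | 60.00 | 40560.00 | 187200.00
horizontal leg | 1920.00 | 86.00 | 8.00 | 165120.00 | 15360.00
gusset | 1008.00 | 38.00 | 34.67 | 38304.00 | 34944.00
Σ | 6048.00 |  |  | 243984.00 | 237504.00
X̄ = 243984.00 / 6048.00 = 40.34 cm
Ȳ = 237504.00 / 6048.00 = 39.27 cm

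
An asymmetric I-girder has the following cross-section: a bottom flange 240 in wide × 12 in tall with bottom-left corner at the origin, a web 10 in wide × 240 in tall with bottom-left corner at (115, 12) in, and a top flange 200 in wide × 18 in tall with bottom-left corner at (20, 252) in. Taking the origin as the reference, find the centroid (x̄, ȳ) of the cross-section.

x̄ = 120.00 in, ȳ = 143.43 in

bottom flange: A = 240 × 12 = 2880.00, centroid at (120.00, 6.00).
web: A = 10 × 240 = 2400.00, centroid at (120.00, 132.00).
top flange: A = 200 × 18 = 3600.00, centroid at (120.00, 261.00).
ΣA = 8880.00 in²
ΣAx̄ = (2880.00)(120.00) + (2400.00)(120.00) + (3600.00)(120.00) = 1065600.00 in³
ΣAȳ = (2880.00)(6.00) + (2400.00)(132.00) + (3600.00)(261.00) = 1273680.00 in³
x̄ = 1065600.00 / 8880.00 = 120.00 in
ȳ = 1273680.00 / 8880.00 = 143.43 in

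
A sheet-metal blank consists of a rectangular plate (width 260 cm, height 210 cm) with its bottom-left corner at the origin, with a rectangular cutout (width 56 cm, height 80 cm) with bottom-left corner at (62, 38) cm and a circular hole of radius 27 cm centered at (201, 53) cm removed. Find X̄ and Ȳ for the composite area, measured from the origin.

X̄ = 130.35 cm, Ȳ = 110.02 cm

plate: A = 260 × 210 = 54600.00, centroid at (130.00, 105.00).
hole 1: A = −(56 × 80) = -4480.00, centroid at (90.00, 78.00).
hole 2: A = −π·27² = -2290.22, centroid at (201.00, 53.00).
ΣA = 47829.78 cm², ΣAX̄ = 6234465.57 cm³, ΣAȲ = 5262178.28 cm³.
X̄ = 6234465.57/47829.78 = 130.35 cm; Ȳ = 5262178.28/47829.78 = 110.02 cm.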